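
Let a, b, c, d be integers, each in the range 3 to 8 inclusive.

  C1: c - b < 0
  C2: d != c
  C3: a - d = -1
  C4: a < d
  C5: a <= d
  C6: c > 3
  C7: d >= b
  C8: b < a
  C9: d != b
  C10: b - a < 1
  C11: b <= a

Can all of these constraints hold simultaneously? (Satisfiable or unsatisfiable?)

Take a = 6, b = 5, c = 4, d = 7. Then constraint 1: c - b = -1; constraint 3: a - d = -1; constraint 10: b - a = -1, and every other listed constraint is also met.

Satisfiable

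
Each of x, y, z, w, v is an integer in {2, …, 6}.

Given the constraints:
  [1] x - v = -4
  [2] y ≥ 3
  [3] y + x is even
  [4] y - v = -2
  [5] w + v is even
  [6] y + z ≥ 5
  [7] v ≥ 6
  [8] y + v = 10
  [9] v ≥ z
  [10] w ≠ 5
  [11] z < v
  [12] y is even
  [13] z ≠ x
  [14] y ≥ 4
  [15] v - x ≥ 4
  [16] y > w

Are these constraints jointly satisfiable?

Take x = 2, y = 4, z = 3, w = 2, v = 6. Then constraint 1: x - v = -4; constraint 4: y - v = -2; constraint 6: y + z = 7, and every other listed constraint is also met.

Satisfiable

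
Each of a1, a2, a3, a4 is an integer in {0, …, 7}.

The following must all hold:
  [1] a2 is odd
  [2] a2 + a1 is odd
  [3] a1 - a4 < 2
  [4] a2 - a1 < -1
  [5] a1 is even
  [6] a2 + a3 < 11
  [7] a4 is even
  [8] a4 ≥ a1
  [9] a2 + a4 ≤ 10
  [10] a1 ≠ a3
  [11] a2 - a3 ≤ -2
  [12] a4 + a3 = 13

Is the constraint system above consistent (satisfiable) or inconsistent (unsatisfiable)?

Satisfiable

Take a1 = 6, a2 = 3, a3 = 7, a4 = 6. Then constraint 3: a1 - a4 = 0; constraint 4: a2 - a1 = -3; constraint 6: a2 + a3 = 10, and every other listed constraint is also met.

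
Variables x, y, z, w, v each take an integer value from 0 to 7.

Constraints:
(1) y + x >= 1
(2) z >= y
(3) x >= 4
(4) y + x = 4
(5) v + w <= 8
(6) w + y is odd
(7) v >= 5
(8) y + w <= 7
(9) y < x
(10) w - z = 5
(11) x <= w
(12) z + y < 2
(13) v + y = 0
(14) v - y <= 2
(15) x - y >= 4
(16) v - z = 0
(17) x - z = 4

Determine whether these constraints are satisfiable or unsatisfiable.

From constraint 7: v ≥ 5. From constraints 3 and 11: w ≥ x ≥ 4. Hence v + w ≥ 9. But constraint 5 requires v + w ≤ 8, and 8 < 9. Contradiction.

Unsatisfiable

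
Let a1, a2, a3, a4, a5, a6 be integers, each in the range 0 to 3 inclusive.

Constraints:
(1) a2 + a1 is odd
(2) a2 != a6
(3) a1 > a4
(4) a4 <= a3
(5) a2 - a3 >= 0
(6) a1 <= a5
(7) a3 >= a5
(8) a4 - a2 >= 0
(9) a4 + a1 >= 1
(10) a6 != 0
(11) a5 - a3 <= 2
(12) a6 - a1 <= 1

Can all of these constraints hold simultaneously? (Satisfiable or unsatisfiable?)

Unsatisfiable

Constraints 3, 5, 6, 7, and 8 give a1 ≤ a5, a5 ≤ a3, a3 ≤ a2, a2 ≤ a4, a4 < a1. Chaining: a1 ≤ a5 ≤ a3 ≤ a2 ≤ a4 < a1, which forces a1 < a1 — impossible.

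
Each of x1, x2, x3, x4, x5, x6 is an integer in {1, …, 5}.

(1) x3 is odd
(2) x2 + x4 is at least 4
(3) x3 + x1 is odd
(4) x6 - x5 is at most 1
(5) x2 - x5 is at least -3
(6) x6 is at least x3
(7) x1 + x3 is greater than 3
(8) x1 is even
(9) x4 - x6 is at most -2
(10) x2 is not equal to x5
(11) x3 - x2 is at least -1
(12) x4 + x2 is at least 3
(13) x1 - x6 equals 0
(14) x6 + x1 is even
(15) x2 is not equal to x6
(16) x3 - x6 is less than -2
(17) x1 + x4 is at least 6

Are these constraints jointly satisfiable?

Satisfiable

Try x1 = 4, x2 = 2, x3 = 1, x4 = 2, x5 = 3, x6 = 4.
Check constraint 2: x2 + x4 = 4; constraint 4: x6 - x5 = 1; constraint 5: x2 - x5 = -1. The remaining constraints are straightforward to verify.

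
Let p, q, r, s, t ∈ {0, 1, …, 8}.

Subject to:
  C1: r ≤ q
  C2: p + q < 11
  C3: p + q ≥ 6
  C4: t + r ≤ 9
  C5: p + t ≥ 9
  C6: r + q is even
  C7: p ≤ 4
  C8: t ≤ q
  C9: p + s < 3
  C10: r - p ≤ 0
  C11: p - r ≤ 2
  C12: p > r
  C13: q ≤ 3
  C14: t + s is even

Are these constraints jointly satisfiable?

Unsatisfiable

From constraint 7: p ≤ 4. From constraints 8 and 13: t ≤ q ≤ 3. Hence p + t ≤ 7. But constraint 5 requires p + t ≥ 9, and 9 > 7. Contradiction.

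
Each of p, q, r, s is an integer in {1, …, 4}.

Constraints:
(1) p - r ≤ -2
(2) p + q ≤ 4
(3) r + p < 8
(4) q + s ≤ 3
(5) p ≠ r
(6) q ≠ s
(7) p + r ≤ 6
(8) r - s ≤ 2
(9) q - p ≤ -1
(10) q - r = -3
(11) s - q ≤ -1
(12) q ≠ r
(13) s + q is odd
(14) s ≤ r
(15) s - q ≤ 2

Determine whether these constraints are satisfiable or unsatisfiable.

Constraints 1, 8, 9, and 11 give q − s ≥ 1, s − r ≥ -2, r − p ≥ 2, p − q ≥ 1.
Adding all 4 inequalities: the left sides telescope to 0, and the right sides sum to 1 + (-2) + 2 + 1 = 2. So 0 ≥ 2, which is false.

Unsatisfiable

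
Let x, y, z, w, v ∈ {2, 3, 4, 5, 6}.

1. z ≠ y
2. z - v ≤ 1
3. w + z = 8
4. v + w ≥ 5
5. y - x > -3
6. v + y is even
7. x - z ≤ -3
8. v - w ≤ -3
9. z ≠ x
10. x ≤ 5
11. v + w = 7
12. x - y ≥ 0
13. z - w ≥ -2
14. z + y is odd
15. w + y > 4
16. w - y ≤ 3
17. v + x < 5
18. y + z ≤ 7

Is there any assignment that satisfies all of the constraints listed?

Constraints 2, 7, 8, 12, and 16 give z − x ≥ 3, x − y ≥ 0, y − w ≥ -3, w − v ≥ 3, v − z ≥ -1.
Adding all 5 inequalities: the left sides telescope to 0, and the right sides sum to 3 + 0 + (-3) + 3 + (-1) = 2. So 0 ≥ 2, which is false.

Unsatisfiable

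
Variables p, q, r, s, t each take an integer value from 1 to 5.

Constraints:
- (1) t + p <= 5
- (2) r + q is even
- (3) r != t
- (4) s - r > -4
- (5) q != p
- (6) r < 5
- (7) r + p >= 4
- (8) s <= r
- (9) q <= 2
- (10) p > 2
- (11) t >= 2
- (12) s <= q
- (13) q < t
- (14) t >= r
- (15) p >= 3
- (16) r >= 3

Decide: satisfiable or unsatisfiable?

From constraints 14 and 16: t ≥ r ≥ 3. From constraint 15: p ≥ 3. Hence t + p ≥ 6. But constraint 1 requires t + p ≤ 5, and 5 < 6. Contradiction.

Unsatisfiable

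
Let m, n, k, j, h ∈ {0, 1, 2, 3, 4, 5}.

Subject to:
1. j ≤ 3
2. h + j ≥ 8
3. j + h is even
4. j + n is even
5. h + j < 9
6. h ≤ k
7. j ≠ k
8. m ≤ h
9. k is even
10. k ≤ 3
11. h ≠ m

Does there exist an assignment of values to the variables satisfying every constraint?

From constraints 6 and 10: h ≤ k ≤ 3. From constraint 1: j ≤ 3. Hence h + j ≤ 6. But constraint 2 requires h + j ≥ 8, and 8 > 6. Contradiction.

Unsatisfiable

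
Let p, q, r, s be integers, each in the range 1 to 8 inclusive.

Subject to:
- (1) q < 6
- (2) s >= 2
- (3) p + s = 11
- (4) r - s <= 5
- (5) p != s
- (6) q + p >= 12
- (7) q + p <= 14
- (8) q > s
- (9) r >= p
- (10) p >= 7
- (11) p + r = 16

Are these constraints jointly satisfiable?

Satisfiable

Try p = 8, q = 4, r = 8, s = 3.
Check constraint 3: p + s = 11; constraint 4: r - s = 5. The remaining constraints are straightforward to verify.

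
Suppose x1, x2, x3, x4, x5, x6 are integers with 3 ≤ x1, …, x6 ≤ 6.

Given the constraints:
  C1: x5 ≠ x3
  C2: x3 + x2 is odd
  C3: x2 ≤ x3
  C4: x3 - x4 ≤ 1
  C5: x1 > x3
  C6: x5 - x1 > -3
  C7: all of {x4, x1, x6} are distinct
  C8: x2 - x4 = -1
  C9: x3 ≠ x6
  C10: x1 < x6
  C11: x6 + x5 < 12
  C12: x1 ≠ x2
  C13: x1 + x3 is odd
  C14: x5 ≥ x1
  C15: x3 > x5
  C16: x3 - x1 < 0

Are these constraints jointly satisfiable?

Unsatisfiable

Constraints 5, 14, and 15 give x3 < x1, x1 ≤ x5, x5 < x3. Chaining: x3 < x1 ≤ x5 < x3, which forces x3 < x3 — impossible.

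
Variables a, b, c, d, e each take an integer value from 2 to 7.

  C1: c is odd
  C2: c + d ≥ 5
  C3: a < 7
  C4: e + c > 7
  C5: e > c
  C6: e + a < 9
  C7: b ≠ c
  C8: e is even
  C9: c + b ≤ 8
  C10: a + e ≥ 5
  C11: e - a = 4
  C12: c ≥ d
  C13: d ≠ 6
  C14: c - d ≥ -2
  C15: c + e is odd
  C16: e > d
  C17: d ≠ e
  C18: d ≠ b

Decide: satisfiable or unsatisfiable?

Satisfiable

The assignment a = 2, b = 4, c = 3, d = 2, e = 6 works:
  constraint 2 holds since c + d = 5.
  constraint 4 holds since e + c = 9.
The rest check out directly.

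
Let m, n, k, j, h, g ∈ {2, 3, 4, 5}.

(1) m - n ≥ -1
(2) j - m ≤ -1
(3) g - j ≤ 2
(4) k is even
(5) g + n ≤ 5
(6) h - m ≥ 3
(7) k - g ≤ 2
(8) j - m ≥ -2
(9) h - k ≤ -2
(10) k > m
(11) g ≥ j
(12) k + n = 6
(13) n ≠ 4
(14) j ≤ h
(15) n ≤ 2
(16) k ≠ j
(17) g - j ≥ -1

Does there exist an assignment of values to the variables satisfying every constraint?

Constraints 2, 3, 6, 7, and 9 give m − j ≥ 1, j − g ≥ -2, g − k ≥ -2, k − h ≥ 2, h − m ≥ 3.
Adding all 5 inequalities: the left sides telescope to 0, and the right sides sum to 1 + (-2) + (-2) + 2 + 3 = 2. So 0 ≥ 2, which is false.

Unsatisfiable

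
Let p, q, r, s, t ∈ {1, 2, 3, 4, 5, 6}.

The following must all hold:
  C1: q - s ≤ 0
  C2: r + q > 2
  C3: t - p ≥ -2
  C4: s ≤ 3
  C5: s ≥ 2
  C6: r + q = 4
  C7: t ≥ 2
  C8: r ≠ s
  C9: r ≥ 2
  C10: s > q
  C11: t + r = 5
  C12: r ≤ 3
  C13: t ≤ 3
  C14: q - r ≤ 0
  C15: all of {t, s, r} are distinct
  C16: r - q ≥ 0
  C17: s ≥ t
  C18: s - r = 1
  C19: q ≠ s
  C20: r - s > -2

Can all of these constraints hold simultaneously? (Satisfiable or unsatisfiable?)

Unsatisfiable

Constraints 4, 5, 7, 9, 12, and 13 confine each of t, s, r to the 2 values {2, 3}.
Constraint 15 requires all 3 of them to be distinct, but only 2 values are available — impossible by the pigeonhole principle.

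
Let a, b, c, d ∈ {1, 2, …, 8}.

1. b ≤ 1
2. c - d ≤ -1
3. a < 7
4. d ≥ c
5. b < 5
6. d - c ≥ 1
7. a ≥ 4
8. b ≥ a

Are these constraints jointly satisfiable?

Unsatisfiable

From constraints 7 and 8: b ≥ a and a ≥ 4, so b ≥ 4. From constraint 1: b ≤ 1. But 1 < 4, so no value of b works.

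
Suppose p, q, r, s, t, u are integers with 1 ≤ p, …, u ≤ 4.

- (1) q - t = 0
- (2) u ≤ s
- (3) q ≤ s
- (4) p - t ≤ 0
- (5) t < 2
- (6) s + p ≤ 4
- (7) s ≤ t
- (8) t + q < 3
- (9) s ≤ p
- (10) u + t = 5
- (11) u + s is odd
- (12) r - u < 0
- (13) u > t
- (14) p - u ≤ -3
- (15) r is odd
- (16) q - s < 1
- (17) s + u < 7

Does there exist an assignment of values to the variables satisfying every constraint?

Unsatisfiable

Constraints 2, 4, 9, and 13 give t < u, u ≤ s, s ≤ p, p ≤ t. Chaining: t < u ≤ s ≤ p ≤ t, which forces t < t — impossible.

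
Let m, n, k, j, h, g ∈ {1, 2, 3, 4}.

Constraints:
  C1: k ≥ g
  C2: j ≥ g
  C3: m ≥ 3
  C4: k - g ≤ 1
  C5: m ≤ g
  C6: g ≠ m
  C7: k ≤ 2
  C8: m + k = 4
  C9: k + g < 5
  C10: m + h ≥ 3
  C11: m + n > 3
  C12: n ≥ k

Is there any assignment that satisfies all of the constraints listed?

From constraints 3 and 5: g ≥ m and m ≥ 3, so g ≥ 3. From constraints 1 and 7: g ≤ k and k ≤ 2, so g ≤ 2. But 2 < 3, so no value of g works.

Unsatisfiable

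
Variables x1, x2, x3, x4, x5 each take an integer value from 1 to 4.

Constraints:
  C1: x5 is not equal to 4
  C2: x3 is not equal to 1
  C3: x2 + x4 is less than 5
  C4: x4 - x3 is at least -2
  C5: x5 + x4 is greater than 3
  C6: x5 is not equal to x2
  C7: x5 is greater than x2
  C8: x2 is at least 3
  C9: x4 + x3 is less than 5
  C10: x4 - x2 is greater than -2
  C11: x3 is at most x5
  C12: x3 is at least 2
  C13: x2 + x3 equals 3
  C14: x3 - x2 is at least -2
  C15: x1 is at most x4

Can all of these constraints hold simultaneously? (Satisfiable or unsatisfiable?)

Unsatisfiable

From constraint 8: x2 ≥ 3. From constraint 12: x3 ≥ 2. Hence x2 + x3 ≥ 5. But constraint 13 requires x2 + x3 = 3, and 3 < 5. Contradiction.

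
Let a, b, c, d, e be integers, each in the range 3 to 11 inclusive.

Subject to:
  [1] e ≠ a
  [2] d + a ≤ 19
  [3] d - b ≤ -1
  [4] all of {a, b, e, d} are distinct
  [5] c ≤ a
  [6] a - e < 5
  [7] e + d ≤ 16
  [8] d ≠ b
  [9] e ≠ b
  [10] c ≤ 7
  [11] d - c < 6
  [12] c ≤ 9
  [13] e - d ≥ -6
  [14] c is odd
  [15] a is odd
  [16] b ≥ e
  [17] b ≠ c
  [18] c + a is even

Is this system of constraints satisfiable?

Satisfiable

Take a = 9, b = 11, c = 5, d = 8, e = 5. Then constraint 2: d + a = 17; constraint 3: d - b = -3; constraint 6: a - e = 4, and every other listed constraint is also met.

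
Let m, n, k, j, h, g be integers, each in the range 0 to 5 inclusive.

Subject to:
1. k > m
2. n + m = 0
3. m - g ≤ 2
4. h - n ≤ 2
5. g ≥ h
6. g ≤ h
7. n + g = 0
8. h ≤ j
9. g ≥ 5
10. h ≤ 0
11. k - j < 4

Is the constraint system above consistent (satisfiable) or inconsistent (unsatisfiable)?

From constraint 9: g ≥ 5. From constraints 6 and 10: g ≤ h and h ≤ 0, so g ≤ 0. But 0 < 5, so no value of g works.

Unsatisfiable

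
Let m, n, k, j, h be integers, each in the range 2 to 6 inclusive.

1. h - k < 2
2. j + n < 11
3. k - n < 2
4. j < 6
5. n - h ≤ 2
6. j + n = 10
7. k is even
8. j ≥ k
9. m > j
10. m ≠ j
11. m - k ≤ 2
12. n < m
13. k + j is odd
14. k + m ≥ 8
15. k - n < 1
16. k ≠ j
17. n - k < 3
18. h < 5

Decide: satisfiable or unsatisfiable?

Setting (m, n, k, j, h) = (6, 5, 4, 5, 4) satisfies everything: constraint 1: h - k = 0; constraint 2: j + n = 10; constraint 3: k - n = -1, and the others follow.

Satisfiable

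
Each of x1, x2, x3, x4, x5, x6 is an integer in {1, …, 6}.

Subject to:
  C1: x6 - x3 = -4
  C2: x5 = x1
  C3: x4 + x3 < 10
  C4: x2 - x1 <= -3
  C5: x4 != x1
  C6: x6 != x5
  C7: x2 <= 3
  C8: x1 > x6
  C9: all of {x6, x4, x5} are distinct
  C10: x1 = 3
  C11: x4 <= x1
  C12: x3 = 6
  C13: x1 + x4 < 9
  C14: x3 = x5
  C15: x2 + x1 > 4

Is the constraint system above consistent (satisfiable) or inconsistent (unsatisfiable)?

Unsatisfiable

Constraint 12 fixes x3 = 6 and constraint 10 fixes x1 = 3. Constraints 2 and 14 give x3 = x5 = x1, so x3 = x1. But 6 ≠ 3 — contradiction.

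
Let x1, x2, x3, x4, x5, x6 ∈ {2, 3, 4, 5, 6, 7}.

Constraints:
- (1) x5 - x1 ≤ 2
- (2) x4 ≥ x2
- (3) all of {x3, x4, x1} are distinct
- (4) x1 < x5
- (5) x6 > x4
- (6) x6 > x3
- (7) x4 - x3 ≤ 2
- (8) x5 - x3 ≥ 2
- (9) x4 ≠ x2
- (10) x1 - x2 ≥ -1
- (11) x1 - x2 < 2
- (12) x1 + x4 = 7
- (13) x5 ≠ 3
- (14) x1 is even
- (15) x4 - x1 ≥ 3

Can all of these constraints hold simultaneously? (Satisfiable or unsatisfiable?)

Constraints 1, 7, 8, and 15 give x3 − x4 ≥ -2, x4 − x1 ≥ 3, x1 − x5 ≥ -2, x5 − x3 ≥ 2.
Adding all 4 inequalities: the left sides telescope to 0, and the right sides sum to (-2) + 3 + (-2) + 2 = 1. So 0 ≥ 1, which is false.

Unsatisfiable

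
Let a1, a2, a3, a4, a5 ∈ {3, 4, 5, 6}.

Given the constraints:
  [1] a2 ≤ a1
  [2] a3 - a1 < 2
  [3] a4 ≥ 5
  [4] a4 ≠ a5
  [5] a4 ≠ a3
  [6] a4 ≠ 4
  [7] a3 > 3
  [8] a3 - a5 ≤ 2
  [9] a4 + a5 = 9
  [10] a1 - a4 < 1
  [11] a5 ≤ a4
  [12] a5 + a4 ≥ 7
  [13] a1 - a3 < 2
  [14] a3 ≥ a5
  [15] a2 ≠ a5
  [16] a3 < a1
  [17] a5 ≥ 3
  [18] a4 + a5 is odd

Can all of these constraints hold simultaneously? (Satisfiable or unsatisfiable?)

Setting (a1, a2, a3, a4, a5) = (6, 5, 5, 6, 3) satisfies everything: constraint 2: a3 - a1 = -1; constraint 8: a3 - a5 = 2, and the others follow.

Satisfiable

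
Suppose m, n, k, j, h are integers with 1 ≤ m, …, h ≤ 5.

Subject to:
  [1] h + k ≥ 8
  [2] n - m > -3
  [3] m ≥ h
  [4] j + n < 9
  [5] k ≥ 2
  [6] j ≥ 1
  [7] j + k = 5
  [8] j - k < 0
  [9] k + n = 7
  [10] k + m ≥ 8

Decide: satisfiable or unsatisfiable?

The assignment m = 5, n = 4, k = 3, j = 2, h = 5 works:
  constraint 1 holds since h + k = 8.
  constraint 2 holds since n - m = -1.
The rest check out directly.

Satisfiable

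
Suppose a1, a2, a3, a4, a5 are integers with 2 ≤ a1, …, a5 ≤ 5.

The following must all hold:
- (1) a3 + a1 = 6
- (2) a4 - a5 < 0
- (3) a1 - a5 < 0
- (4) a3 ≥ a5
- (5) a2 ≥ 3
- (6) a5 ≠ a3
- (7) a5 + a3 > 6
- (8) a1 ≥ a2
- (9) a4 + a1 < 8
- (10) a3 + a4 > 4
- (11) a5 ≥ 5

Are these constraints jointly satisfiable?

Unsatisfiable

From constraints 4 and 11: a3 ≥ a5 ≥ 5. From constraints 5 and 8: a1 ≥ a2 ≥ 3. Hence a3 + a1 ≥ 8. But constraint 1 requires a3 + a1 = 6, and 6 < 8. Contradiction.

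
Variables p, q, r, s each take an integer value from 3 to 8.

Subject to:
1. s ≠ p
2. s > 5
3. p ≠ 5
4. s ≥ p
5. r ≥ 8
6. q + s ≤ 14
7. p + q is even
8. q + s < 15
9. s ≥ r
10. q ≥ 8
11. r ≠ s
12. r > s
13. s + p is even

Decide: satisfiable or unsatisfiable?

From constraint 10: q ≥ 8. From constraints 5 and 9: s ≥ r ≥ 8. Hence q + s ≥ 16. But constraint 6 requires q + s ≤ 14, and 14 < 16. Contradiction.

Unsatisfiable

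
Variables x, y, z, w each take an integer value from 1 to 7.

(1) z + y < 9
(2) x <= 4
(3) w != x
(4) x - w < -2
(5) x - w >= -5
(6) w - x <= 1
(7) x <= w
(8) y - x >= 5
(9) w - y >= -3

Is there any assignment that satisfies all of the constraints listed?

Constraints 6, 8, and 9 give x − w ≥ -1, w − y ≥ -3, y − x ≥ 5.
Adding all 3 inequalities: the left sides telescope to 0, and the right sides sum to (-1) + (-3) + 5 = 1. So 0 ≥ 1, which is false.

Unsatisfiable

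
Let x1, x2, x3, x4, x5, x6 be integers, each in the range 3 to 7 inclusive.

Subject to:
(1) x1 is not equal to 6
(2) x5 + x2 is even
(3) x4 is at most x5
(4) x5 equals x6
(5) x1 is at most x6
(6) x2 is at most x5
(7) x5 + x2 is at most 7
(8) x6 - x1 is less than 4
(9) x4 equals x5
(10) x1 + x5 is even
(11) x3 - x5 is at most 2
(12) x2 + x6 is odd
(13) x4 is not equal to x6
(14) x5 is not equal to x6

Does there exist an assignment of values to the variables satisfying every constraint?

Unsatisfiable

From constraints 4 and 9, x4 = x5 = x6, so x4 = x6. But constraint 13 says x4 ≠ x6. Contradiction.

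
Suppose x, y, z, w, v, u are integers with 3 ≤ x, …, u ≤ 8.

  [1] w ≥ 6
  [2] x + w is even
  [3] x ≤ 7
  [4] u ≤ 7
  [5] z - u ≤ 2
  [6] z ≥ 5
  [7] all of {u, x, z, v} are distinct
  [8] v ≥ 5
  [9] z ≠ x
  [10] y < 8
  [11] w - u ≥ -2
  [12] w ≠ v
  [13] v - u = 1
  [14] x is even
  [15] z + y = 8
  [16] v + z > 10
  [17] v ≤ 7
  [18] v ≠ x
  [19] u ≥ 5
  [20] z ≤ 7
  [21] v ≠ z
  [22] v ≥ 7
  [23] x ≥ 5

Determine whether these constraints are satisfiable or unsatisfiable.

Constraints 3, 4, 6, 8, 17, 19, 20, and 23 confine each of u, x, z, v to the 3 values {5, …, 7}.
Constraint 7 requires all 4 of them to be distinct, but only 3 values are available — impossible by the pigeonhole principle.

Unsatisfiable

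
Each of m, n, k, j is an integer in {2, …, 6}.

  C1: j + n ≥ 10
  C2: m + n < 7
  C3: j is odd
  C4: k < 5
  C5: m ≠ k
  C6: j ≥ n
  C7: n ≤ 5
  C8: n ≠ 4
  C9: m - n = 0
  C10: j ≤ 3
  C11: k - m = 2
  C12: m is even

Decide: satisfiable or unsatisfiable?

Unsatisfiable

From constraint 10: j ≤ 3. From constraint 7: n ≤ 5. Hence j + n ≤ 8. But constraint 1 requires j + n ≥ 10, and 10 > 8. Contradiction.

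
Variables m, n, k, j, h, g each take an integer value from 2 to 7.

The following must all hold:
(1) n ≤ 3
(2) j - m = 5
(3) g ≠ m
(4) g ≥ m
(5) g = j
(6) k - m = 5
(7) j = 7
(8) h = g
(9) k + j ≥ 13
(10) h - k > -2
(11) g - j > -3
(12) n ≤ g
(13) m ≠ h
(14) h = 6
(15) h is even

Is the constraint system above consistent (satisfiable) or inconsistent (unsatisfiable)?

Unsatisfiable

Constraint 14 fixes h = 6 and constraint 7 fixes j = 7. Constraints 5 and 8 give h = g = j, so h = j. But 6 ≠ 7 — contradiction.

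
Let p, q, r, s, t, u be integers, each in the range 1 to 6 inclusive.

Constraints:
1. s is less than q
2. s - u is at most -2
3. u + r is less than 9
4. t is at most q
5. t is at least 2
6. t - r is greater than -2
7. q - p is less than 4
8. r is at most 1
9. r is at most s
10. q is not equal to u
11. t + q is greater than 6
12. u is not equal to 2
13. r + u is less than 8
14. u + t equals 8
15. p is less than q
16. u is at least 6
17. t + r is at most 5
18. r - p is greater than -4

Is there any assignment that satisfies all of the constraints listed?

Satisfiable

Try p = 3, q = 5, r = 1, s = 1, t = 2, u = 6.
Check constraint 2: s - u = -5; constraint 3: u + r = 7. The remaining constraints are straightforward to verify.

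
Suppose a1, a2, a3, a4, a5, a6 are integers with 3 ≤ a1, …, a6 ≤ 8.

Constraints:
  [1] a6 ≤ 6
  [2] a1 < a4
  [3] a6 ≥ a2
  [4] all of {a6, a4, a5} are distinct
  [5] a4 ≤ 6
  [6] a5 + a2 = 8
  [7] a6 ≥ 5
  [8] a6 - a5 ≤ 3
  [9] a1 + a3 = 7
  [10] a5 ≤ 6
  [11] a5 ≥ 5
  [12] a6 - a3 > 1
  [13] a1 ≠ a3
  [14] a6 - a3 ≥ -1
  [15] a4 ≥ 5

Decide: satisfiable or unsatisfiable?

Constraints 1, 5, 7, 10, 11, and 15 confine each of a6, a4, a5 to the 2 values {5, 6}.
Constraint 4 requires all 3 of them to be distinct, but only 2 values are available — impossible by the pigeonhole principle.

Unsatisfiable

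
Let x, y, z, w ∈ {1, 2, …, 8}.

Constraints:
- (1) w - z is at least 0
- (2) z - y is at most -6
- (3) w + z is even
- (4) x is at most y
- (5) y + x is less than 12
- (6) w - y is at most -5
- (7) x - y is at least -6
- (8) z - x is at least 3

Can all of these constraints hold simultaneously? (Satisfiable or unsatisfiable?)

Constraints 1, 6, 7, and 8 give x − y ≥ -6, y − w ≥ 5, w − z ≥ 0, z − x ≥ 3.
Adding all 4 inequalities: the left sides telescope to 0, and the right sides sum to (-6) + 5 + 0 + 3 = 2. So 0 ≥ 2, which is false.

Unsatisfiable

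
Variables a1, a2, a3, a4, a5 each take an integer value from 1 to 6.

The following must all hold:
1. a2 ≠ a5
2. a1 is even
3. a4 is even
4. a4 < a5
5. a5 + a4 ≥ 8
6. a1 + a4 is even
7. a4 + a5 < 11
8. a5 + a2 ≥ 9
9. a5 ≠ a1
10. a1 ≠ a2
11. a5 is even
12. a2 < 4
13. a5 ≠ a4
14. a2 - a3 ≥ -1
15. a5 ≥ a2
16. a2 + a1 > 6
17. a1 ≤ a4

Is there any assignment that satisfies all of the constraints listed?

Satisfiable

Setting (a1, a2, a3, a4, a5) = (4, 3, 1, 4, 6) satisfies everything: constraint 5: a5 + a4 = 10; constraint 7: a4 + a5 = 10, and the others follow.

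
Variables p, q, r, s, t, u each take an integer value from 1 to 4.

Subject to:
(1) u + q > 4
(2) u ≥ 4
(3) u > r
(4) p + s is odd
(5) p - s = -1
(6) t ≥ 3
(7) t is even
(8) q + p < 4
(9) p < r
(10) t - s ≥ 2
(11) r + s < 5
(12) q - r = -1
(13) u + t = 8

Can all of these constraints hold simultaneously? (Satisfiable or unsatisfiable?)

Satisfiable

Try p = 1, q = 1, r = 2, s = 2, t = 4, u = 4.
Check constraint 1: u + q = 5; constraint 5: p - s = -1. The remaining constraints are straightforward to verify.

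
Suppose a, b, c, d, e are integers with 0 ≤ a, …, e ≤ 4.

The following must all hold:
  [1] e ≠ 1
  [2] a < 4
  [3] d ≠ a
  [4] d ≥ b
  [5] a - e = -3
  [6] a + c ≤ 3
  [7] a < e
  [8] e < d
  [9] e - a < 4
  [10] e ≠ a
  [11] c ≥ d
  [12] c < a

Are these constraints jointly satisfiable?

Constraints 7, 8, 11, and 12 give a < e, e < d, d ≤ c, c < a. Chaining: a < e < d ≤ c < a, which forces a < a — impossible.

Unsatisfiable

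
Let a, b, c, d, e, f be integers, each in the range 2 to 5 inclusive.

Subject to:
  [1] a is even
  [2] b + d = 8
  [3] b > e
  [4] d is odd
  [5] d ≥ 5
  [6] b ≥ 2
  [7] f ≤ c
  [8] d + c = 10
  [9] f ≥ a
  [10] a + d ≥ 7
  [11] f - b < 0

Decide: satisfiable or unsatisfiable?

Setting (a, b, c, d, e, f) = (2, 3, 5, 5, 2, 2) satisfies everything: constraint 2: b + d = 8; constraint 8: d + c = 10, and the others follow.

Satisfiable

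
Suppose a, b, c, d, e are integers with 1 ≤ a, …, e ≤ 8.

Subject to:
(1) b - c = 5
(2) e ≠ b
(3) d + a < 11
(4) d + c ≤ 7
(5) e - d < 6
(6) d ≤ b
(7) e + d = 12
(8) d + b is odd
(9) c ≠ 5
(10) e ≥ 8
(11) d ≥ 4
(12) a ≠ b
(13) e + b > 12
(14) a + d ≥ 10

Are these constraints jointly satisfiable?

Satisfiable

The assignment a = 6, b = 7, c = 2, d = 4, e = 8 works:
  constraint 1 holds since b - c = 5.
  constraint 3 holds since d + a = 10.
  constraint 4 holds since d + c = 6.
The rest check out directly.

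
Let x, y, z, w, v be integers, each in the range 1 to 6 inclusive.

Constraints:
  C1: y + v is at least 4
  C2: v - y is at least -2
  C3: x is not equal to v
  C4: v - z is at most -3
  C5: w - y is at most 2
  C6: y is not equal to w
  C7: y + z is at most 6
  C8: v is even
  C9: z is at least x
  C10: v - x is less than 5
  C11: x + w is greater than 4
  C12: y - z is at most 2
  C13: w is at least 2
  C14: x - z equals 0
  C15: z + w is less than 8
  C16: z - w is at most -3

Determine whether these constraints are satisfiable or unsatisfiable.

Unsatisfiable

Constraints 2, 4, 5, and 16 give y − w ≥ -2, w − z ≥ 3, z − v ≥ 3, v − y ≥ -2.
Adding all 4 inequalities: the left sides telescope to 0, and the right sides sum to (-2) + 3 + 3 + (-2) = 2. So 0 ≥ 2, which is false.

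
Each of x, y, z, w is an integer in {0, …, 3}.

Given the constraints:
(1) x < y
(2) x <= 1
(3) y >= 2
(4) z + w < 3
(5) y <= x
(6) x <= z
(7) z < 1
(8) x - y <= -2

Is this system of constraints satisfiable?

Unsatisfiable

From constraint 3: y ≥ 2. From constraints 2 and 5: y ≤ x and x ≤ 1, so y ≤ 1. But 1 < 2, so no value of y works.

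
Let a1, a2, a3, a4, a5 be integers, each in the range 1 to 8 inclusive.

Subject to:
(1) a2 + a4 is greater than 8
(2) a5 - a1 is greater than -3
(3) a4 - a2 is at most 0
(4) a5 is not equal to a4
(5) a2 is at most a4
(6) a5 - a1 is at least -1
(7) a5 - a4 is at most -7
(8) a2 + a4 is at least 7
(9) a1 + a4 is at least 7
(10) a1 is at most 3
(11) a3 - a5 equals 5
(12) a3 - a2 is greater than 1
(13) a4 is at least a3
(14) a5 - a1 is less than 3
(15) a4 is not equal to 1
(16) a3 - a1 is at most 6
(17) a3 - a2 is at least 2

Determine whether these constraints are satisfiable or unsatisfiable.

Unsatisfiable

Constraints 3, 6, 7, 16, and 17 give a5 − a1 ≥ -1, a1 − a3 ≥ -6, a3 − a2 ≥ 2, a2 − a4 ≥ 0, a4 − a5 ≥ 7.
Adding all 5 inequalities: the left sides telescope to 0, and the right sides sum to (-1) + (-6) + 2 + 0 + 7 = 2. So 0 ≥ 2, which is false.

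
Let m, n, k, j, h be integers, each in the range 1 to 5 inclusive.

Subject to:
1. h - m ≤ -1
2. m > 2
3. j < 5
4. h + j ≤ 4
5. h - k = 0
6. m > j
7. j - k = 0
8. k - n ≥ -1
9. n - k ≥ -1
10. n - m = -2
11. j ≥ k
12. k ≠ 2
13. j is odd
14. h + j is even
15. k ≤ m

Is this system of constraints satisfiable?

Satisfiable

The assignment m = 3, n = 1, k = 1, j = 1, h = 1 works:
  constraint 1 holds since h - m = -2.
  constraint 4 holds since h + j = 2.
The rest check out directly.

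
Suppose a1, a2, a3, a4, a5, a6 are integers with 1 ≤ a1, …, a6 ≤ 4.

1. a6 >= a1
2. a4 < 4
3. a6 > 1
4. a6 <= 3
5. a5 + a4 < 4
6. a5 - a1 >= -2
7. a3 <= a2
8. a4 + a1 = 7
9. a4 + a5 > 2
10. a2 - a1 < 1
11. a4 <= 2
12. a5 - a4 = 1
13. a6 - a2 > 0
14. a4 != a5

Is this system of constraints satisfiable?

Unsatisfiable

From constraint 11: a4 ≤ 2. From constraints 1 and 4: a1 ≤ a6 ≤ 3. Hence a4 + a1 ≤ 5. But constraint 8 requires a4 + a1 = 7, and 7 > 5. Contradiction.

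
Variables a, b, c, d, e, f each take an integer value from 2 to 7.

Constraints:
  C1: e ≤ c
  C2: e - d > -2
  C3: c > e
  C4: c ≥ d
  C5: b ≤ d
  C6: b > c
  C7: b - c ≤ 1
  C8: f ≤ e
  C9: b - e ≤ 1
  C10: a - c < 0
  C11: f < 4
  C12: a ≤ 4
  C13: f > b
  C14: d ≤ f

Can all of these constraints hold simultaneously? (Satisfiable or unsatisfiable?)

Constraints 1, 5, 6, 8, and 14 give f ≤ e, e ≤ c, c < b, b ≤ d, d ≤ f. Chaining: f ≤ e ≤ c < b ≤ d ≤ f, which forces f < f — impossible.

Unsatisfiable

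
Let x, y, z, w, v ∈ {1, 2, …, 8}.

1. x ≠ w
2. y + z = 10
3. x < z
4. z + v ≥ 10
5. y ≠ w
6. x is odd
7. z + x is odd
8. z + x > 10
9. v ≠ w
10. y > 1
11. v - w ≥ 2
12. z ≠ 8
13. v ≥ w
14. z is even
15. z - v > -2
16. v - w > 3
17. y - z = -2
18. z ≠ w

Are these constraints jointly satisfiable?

The assignment x = 5, y = 4, z = 6, w = 2, v = 6 works:
  constraint 2 holds since y + z = 10.
  constraint 4 holds since z + v = 12.
  constraint 8 holds since z + x = 11.
The rest check out directly.

Satisfiable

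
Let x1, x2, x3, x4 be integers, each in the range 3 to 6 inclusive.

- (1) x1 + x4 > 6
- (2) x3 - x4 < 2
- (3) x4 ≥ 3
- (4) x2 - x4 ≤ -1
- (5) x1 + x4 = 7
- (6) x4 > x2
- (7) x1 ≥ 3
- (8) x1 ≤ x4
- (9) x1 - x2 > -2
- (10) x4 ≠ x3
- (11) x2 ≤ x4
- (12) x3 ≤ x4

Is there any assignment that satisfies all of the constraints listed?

Take x1 = 3, x2 = 3, x3 = 3, x4 = 4. Then constraint 1: x1 + x4 = 7; constraint 2: x3 - x4 = -1; constraint 4: x2 - x4 = -1, and every other listed constraint is also met.

Satisfiable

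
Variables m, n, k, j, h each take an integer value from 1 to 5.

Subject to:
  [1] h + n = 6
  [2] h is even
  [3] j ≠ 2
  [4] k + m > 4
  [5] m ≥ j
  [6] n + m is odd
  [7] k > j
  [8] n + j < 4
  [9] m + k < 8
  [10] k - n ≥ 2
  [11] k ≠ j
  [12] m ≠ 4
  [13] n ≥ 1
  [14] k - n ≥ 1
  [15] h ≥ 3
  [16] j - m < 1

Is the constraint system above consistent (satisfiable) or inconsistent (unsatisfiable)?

One satisfying assignment is m = 1, n = 2, k = 5, j = 1, h = 4.
For the less obvious constraints — constraint 1: h + n = 6; constraint 4: k + m = 6; constraint 8: n + j = 3 — and the others hold by inspection.

Satisfiable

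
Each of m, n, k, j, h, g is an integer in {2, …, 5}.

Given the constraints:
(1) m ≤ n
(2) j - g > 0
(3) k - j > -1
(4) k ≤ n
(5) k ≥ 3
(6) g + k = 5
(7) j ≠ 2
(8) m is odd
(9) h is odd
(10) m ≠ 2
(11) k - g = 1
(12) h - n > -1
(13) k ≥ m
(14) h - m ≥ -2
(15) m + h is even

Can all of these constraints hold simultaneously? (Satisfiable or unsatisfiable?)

The assignment m = 3, n = 3, k = 3, j = 3, h = 3, g = 2 works:
  constraint 2 holds since j - g = 1.
  constraint 3 holds since k - j = 0.
  constraint 6 holds since g + k = 5.
The rest check out directly.

Satisfiable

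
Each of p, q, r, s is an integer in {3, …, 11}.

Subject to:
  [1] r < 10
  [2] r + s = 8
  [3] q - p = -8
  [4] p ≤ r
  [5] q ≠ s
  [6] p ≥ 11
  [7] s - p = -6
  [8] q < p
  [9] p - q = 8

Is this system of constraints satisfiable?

Unsatisfiable

From constraints 4 and 6: r ≥ p and p ≥ 11, so r ≥ 11. From constraint 1: r ≤ 9. But 9 < 11, so no value of r works.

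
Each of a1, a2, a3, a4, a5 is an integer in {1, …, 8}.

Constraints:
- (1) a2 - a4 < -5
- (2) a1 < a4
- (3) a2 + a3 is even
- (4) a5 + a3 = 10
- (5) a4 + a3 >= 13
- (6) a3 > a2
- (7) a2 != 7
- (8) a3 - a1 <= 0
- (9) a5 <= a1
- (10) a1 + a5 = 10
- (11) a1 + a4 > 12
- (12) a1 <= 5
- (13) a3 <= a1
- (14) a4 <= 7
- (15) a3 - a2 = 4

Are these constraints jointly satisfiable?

From constraint 14: a4 ≤ 7. From constraints 12 and 13: a3 ≤ a1 ≤ 5. Hence a4 + a3 ≤ 12. But constraint 5 requires a4 + a3 ≥ 13, and 13 > 12. Contradiction.

Unsatisfiable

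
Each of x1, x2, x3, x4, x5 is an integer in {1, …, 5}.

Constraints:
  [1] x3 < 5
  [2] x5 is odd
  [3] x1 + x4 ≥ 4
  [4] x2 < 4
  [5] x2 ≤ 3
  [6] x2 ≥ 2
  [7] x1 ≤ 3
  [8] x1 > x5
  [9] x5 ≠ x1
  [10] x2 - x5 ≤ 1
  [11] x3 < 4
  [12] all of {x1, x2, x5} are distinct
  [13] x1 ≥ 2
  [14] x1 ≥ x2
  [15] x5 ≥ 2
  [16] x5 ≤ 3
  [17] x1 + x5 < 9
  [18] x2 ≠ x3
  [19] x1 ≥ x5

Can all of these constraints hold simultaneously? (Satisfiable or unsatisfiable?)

Constraints 5, 6, 7, 13, 15, and 16 confine each of x1, x2, x5 to the 2 values {2, 3}.
Constraint 12 requires all 3 of them to be distinct, but only 2 values are available — impossible by the pigeonhole principle.

Unsatisfiable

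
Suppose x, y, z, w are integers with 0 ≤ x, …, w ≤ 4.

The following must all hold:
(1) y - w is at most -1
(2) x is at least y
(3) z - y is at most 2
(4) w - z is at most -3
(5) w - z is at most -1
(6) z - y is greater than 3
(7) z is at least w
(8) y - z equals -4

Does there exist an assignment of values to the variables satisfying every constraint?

Constraints 1, 3, and 4 give z − w ≥ 3, w − y ≥ 1, y − z ≥ -2.
Adding all 3 inequalities: the left sides telescope to 0, and the right sides sum to 3 + 1 + (-2) = 2. So 0 ≥ 2, which is false.

Unsatisfiable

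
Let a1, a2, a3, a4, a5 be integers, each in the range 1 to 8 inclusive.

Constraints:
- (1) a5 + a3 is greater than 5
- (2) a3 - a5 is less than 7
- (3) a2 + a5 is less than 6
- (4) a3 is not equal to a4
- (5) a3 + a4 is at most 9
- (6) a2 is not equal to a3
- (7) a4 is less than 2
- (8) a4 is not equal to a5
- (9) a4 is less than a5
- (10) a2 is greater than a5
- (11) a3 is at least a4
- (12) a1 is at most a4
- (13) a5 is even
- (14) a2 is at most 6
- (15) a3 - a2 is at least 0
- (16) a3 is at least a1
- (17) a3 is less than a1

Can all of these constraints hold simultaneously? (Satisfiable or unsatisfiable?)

Unsatisfiable

Constraints 9, 10, 12, 15, and 17 give a5 < a2, a2 ≤ a3, a3 < a1, a1 ≤ a4, a4 < a5. Chaining: a5 < a2 ≤ a3 < a1 ≤ a4 < a5, which forces a5 < a5 — impossible.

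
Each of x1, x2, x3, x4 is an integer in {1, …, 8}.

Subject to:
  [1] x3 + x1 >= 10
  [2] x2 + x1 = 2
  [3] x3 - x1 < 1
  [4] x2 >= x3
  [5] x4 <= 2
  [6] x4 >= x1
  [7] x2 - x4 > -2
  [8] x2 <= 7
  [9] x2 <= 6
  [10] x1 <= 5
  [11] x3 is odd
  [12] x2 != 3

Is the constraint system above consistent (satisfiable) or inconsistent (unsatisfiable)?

Unsatisfiable

From constraints 4 and 9: x3 ≤ x2 ≤ 6. From constraints 5 and 6: x1 ≤ x4 ≤ 2. Hence x3 + x1 ≤ 8. But constraint 1 requires x3 + x1 ≥ 10, and 10 > 8. Contradiction.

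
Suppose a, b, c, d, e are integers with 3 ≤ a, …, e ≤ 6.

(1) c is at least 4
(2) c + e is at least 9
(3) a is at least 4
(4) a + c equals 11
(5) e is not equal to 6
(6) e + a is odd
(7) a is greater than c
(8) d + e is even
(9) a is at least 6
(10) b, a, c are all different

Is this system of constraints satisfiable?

The assignment a = 6, b = 3, c = 5, d = 3, e = 5 works:
  constraint 2 holds since c + e = 10.
  constraint 4 holds since a + c = 11.
The rest check out directly.

Satisfiable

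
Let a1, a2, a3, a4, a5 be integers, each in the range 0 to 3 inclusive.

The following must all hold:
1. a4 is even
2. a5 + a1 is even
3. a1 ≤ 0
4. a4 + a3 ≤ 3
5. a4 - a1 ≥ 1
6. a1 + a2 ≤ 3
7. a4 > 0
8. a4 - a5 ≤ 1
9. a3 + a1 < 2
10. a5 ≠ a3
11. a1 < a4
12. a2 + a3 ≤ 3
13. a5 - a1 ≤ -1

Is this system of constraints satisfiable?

Unsatisfiable

Constraints 5, 8, and 13 give a4 − a1 ≥ 1, a1 − a5 ≥ 1, a5 − a4 ≥ -1.
Adding all 3 inequalities: the left sides telescope to 0, and the right sides sum to 1 + 1 + (-1) = 1. So 0 ≥ 1, which is false.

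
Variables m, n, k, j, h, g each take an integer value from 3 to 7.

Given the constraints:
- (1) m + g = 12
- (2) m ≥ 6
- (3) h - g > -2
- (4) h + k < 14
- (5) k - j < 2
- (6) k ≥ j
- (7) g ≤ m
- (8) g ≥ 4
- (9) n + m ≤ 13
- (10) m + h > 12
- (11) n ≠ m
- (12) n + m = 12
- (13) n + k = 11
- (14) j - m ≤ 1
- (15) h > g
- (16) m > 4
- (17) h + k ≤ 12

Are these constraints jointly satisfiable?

Satisfiable

Try m = 7, n = 5, k = 6, j = 5, h = 6, g = 5.
Check constraint 1: m + g = 12; constraint 3: h - g = 1; constraint 4: h + k = 12. The remaining constraints are straightforward to verify.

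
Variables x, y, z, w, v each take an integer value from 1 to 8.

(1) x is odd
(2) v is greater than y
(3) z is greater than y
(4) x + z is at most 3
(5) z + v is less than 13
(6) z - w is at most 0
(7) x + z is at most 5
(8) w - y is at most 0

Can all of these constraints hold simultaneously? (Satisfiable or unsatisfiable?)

Unsatisfiable

Constraints 3, 6, and 8 give z ≤ w, w ≤ y, y < z. Chaining: z ≤ w ≤ y < z, which forces z < z — impossible.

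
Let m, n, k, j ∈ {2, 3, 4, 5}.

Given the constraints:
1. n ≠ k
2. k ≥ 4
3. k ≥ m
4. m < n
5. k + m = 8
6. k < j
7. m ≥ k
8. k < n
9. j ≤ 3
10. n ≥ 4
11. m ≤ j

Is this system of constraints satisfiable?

Unsatisfiable

From constraints 2 and 7: m ≥ k and k ≥ 4, so m ≥ 4. From constraints 9 and 11: m ≤ j and j ≤ 3, so m ≤ 3. But 3 < 4, so no value of m works.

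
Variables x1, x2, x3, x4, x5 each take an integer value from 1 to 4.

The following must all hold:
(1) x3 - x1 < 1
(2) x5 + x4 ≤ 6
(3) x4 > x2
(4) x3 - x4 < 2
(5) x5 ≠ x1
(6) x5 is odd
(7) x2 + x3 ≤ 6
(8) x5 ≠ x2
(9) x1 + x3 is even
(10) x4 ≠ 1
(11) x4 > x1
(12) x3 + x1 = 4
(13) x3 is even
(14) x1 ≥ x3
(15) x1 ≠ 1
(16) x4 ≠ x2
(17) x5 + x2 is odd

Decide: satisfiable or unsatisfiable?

One satisfying assignment is x1 = 2, x2 = 2, x3 = 2, x4 = 3, x5 = 3.
For the less obvious constraints — constraint 1: x3 - x1 = 0; constraint 2: x5 + x4 = 6; constraint 4: x3 - x4 = -1 — and the others hold by inspection.

Satisfiable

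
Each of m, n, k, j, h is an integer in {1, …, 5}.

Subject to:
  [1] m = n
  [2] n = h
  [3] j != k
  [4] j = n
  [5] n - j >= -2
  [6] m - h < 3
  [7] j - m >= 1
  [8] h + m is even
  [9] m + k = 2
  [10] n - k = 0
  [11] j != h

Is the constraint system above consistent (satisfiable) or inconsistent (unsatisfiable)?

Unsatisfiable

From constraints 2 and 4, j = n = h, so j = h. But constraint 11 says j ≠ h. Contradiction.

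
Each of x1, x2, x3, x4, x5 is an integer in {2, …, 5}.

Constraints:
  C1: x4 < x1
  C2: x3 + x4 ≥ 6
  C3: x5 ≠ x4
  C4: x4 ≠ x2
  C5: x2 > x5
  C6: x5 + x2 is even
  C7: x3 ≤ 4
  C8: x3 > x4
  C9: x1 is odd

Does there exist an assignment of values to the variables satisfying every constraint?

Satisfiable

Try x1 = 5, x2 = 4, x3 = 4, x4 = 3, x5 = 2.
Check constraint 2: x3 + x4 = 7; constraint 6: x5 + x2 = 6 is even. The remaining constraints are straightforward to verify.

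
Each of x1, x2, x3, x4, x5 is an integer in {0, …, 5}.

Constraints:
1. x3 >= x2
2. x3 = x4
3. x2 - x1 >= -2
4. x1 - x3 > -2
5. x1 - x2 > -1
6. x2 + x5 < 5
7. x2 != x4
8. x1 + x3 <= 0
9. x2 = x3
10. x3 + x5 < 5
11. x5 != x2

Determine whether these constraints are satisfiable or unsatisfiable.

From constraints 2 and 9, x2 = x3 = x4, so x2 = x4. But constraint 7 says x2 ≠ x4. Contradiction.

Unsatisfiable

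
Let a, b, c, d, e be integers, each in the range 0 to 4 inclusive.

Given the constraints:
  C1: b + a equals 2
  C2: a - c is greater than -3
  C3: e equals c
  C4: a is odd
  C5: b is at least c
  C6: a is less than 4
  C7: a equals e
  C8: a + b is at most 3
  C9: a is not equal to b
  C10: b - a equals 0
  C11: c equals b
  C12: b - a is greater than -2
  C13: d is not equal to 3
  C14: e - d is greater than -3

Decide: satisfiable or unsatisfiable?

From constraints 3, 7, and 11, a = e = c = b, so a = b. But constraint 9 says a ≠ b. Contradiction.

Unsatisfiable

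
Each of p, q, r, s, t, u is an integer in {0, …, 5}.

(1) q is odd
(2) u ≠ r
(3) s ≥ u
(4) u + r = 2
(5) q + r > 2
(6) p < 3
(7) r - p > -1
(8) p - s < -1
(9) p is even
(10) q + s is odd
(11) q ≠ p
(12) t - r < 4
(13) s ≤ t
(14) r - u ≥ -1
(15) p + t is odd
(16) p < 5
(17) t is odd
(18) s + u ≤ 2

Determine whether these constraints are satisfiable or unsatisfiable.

Satisfiable

The assignment p = 0, q = 1, r = 2, s = 2, t = 3, u = 0 works:
  constraint 4 holds since u + r = 2.
  constraint 5 holds since q + r = 3.
  constraint 7 holds since r - p = 2.
The rest check out directly.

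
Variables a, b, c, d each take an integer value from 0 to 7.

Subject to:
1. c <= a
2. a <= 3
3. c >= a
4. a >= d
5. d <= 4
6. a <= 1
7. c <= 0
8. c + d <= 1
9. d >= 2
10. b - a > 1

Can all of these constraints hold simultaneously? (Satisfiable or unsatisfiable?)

Unsatisfiable

From constraints 4 and 9: a ≥ d and d ≥ 2, so a ≥ 2. From constraints 3 and 7: a ≤ c and c ≤ 0, so a ≤ 0. But 0 < 2, so no value of a works.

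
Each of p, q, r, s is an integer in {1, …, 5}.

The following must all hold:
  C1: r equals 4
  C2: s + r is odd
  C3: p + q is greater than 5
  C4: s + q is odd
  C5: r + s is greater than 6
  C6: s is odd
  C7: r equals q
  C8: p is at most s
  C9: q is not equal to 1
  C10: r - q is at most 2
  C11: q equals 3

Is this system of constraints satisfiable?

Constraint 1 fixes r = 4 and constraint 11 fixes q = 3, but constraint 7 requires r = q. Since 4 ≠ 3, contradiction.

Unsatisfiable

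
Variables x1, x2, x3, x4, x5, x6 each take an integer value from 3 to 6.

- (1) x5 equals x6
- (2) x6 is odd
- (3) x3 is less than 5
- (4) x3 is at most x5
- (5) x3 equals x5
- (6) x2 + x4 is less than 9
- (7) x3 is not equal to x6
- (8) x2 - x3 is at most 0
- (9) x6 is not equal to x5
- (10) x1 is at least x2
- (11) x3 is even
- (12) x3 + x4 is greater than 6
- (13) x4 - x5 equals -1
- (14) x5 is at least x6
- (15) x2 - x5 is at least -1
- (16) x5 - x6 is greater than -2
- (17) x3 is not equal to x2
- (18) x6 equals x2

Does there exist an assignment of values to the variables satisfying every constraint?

Unsatisfiable

From constraints 1, 5, and 18, x3 = x5 = x6 = x2, so x3 = x2. But constraint 17 says x3 ≠ x2. Contradiction.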